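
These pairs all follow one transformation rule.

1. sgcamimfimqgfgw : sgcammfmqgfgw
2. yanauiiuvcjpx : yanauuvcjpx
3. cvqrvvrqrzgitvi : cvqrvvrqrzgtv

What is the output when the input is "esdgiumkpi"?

Rule — remove every "i".
Applying that to "esdgiumkpi" gives "esdgumkp".

esdgumkp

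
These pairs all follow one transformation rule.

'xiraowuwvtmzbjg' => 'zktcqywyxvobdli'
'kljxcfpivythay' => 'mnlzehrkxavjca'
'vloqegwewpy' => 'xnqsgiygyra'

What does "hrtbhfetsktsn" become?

The transformation: shift every letter 2 places forward in the alphabet (wrapping around).
So "hrtbhfetsktsn" becomes "jtvdjhgvumvup".

jtvdjhgvumvup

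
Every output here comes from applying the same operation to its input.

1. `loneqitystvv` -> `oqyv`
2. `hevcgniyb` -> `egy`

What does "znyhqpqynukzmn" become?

nqykn

The pattern: keep one character in every 3, starting at position 2 (positions 2nd, 5th, 8th, ...).
"znyhqpqynukzmn" → "nqykn".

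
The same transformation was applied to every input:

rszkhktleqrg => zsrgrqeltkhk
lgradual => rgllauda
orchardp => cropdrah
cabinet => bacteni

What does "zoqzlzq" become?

Each output is the input with this applied: move the first 3 characters to the end (rotate left by 3), then reverse the string.
On "zoqzlzq": the first step gives "zlzqzoq", and the second then gives "qozqzlz".
(Check on "rszkhktleqrg": → "khktleqrgrsz" → "zsrgrqeltkhk" ✓)

qozqzlz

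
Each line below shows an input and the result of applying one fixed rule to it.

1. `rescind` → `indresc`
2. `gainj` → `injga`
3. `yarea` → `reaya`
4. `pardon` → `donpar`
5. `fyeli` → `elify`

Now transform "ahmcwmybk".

ybkahmcwm

Each output is the input with this applied: move the last 3 characters to the front (rotate right by 3).
On "ahmcwmybk" that produces "ybkahmcwm".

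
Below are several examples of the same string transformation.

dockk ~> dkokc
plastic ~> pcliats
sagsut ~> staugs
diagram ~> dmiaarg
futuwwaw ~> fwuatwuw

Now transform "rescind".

rdensic

Looking at the pairs, the operation is to take characters alternately from the front and the back (1st, last, 2nd, 2nd-last, ...).
Doing the same to "rescind": "rdensic".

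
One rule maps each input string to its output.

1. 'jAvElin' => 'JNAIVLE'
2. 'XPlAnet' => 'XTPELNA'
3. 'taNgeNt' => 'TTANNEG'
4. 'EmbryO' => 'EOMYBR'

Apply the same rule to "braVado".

What's happening: take characters alternately from the front and the back (1st, last, 2nd, 2nd-last, ...), then convert every letter to uppercase.
Working it through for "braVado": intermediate "bordaaV", final "BORDAAV".

BORDAAV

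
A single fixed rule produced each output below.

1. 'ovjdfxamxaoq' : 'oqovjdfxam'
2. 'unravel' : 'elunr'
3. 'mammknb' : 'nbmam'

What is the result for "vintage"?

In each case the input is transformed by: move the last 2 characters to the front (rotate right by 2), then delete the last 2 characters.
For "vintage" the result is "gevin".

gevin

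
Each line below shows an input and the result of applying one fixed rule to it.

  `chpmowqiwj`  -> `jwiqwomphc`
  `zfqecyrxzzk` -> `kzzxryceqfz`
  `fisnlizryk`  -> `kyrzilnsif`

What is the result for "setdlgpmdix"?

The rule is to reverse the string.
So "setdlgpmdix" becomes "xidmpgldtes".

xidmpgldtes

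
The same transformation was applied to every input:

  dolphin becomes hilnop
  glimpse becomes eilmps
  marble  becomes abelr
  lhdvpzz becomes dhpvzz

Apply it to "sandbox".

Each output is the input with this applied: delete the first character, then sort the characters into alphabetical order.
Applying both steps to "sandbox": "andbox", then "abdnox".
(Check on "marble": → "arble" → "abelr" ✓)

abdnox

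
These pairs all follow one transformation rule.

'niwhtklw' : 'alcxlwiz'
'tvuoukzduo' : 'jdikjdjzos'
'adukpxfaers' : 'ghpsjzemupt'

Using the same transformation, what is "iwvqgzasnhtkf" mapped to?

zuxlkfvophcwi

What's happening: move the last 2 characters to the front (rotate right by 2), then shift every letter 11 places backward in the alphabet (wrapping around).
Doing the same to "iwvqgzasnhtkf": "zuxlkfvophcwi".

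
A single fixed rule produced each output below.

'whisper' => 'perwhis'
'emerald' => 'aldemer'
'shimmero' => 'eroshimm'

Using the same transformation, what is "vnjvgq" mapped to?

What's happening: move the last 3 characters to the front (rotate right by 3).
Doing the same to "vnjvgq": "vgqvnj".

vgqvnj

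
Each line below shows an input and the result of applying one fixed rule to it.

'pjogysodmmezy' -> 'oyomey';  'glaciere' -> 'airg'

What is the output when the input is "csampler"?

What's happening: move the first character to the end, then keep every other character starting from the second (positions 2nd, 4th, 6th, ...).
Working it through for "csampler": intermediate "samplerc", final "apec".

apec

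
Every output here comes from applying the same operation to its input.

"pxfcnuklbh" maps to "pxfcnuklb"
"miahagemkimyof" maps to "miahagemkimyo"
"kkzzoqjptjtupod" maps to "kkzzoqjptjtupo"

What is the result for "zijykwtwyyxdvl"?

zijykwtwyyxdv

Rule — delete the last character.
So "zijykwtwyyxdvl" becomes "zijykwtwyyxdv".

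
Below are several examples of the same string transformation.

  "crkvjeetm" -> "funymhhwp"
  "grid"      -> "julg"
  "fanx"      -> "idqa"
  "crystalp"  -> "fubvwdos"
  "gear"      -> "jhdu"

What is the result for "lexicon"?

ohalfrq

The transformation: shift every letter 3 places forward in the alphabet (wrapping around).
"lexicon" → "ohalfrq".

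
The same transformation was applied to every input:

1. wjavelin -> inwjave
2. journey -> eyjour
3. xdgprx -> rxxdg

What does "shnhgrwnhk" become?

hkshnhgrw

The rule is to move the last 3 characters to the front (rotate right by 3), then delete the first character.
Applying both steps to "shnhgrwnhk": "nhkshnhgrw", then "hkshnhgrw".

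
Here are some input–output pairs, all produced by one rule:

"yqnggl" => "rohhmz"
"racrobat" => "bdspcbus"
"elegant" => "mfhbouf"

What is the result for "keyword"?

fzxpsel

The pattern: move the first character to the end, then shift every letter 1 place forward in the alphabet (wrapping around).
Working it through for "keyword": intermediate "eywordk", final "fzxpsel".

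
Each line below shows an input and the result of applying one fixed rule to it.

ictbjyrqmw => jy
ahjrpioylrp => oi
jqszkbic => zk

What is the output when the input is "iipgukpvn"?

The transformation: take characters alternately from the front and the back (1st, last, 2nd, 2nd-last, ...), then keep only the last 2 characters.
Starting from "iipgukpvn": after the first operation, "inivppgku"; after the second, "ku".

ku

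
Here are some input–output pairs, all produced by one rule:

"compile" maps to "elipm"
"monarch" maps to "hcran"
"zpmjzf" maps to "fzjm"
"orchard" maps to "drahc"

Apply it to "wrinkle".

elkni

The transformation: delete the first 2 characters, then reverse the string.
Applying both steps to "wrinkle": "inkle", then "elkni".
(Check on "monarch": → "narch" → "hcran" ✓)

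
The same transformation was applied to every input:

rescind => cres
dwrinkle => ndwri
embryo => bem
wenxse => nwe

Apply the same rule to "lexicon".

ilex

In each case the input is transformed by: delete the last 3 characters, then move the last character to the front.
For "lexicon" the result is "ilex".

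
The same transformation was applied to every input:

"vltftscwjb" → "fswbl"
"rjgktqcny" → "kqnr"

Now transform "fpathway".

twyp

What's happening: move the first 2 characters to the end (rotate left by 2), then keep every other character starting from the second (positions 2nd, 4th, 6th, ...).
On "fpathway": the first step gives "athwayfp", and the second then gives "twyp".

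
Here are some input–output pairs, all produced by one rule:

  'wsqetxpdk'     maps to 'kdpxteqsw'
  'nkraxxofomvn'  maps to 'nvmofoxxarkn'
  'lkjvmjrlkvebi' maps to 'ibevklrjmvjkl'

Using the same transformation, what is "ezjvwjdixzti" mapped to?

itzxidjwvjze

In each case the input is transformed by: reverse the string.
"ezjvwjdixzti" → "itzxidjwvjze".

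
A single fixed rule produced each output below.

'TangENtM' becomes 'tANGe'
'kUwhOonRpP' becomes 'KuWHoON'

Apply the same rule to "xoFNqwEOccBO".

XOfnQWeoC

Rule — delete the last 3 characters, then flip the case of every letter.
For "xoFNqwEOccBO", step one produces "xoFNqwEOc"; step two turns that into "XOfnQWeoC".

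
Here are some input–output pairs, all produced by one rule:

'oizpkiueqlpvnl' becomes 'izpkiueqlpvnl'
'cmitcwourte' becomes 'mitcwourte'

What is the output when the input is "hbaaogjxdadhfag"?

The pattern: delete the first character.
For "hbaaogjxdadhfag" the result is "baaogjxdadhfag".

baaogjxdadhfag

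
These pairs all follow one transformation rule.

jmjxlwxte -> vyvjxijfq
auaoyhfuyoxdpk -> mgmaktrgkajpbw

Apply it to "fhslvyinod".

rtexhkuzap

Rule — shift every letter 12 places forward in the alphabet (wrapping around).
So "fhslvyinod" becomes "rtexhkuzap".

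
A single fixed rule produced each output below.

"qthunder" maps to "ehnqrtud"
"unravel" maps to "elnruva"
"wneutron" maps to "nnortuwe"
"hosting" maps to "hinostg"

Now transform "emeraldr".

deelmrra

In each case the input is transformed by: sort the characters into alphabetical order, then move the first character to the end.
"emeraldr" → "adeelmrr" → "deelmrra".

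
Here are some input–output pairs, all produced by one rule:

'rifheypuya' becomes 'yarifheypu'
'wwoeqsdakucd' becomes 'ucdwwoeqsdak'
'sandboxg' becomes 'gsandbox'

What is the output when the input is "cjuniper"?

What's happening: move the first 3 characters to the end (rotate left by 3), then swap the front and back halves of the string.
For "cjuniper", step one produces "nipercju"; step two turns that into "rcjunipe".

rcjunipe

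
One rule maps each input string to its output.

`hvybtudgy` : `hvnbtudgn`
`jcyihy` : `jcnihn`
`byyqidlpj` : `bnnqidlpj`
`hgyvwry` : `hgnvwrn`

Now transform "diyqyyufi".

Rule — replace every "y" with "n".
"diyqyyufi" → "dinqnnufi".

dinqnnufi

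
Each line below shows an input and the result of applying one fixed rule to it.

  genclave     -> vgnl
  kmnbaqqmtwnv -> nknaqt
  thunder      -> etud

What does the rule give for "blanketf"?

What's happening: move the last 2 characters to the front (rotate right by 2), then keep every other character starting from the first (positions 1st, 3rd, 5th, ...).
For "blanketf", step one produces "tfblanke"; step two turns that into "tbak".

tbak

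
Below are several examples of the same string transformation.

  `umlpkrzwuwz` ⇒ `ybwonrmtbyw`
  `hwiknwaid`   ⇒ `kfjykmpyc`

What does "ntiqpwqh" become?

Looking at the pairs, the operation is to move the last 2 characters to the front (rotate right by 2), then shift every letter 2 places forward in the alphabet (wrapping around).
Applying both steps to "ntiqpwqh": "qhntiqpw", then "sjpvksry".

sjpvksry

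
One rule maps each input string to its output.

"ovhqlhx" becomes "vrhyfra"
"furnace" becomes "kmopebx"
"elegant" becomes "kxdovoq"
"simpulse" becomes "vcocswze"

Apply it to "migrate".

Rule — shift every letter 10 places forward in the alphabet (wrapping around), then move the last 3 characters to the front (rotate right by 3).
For "migrate", step one produces "wsqbkdo"; step two turns that into "kdowsqb".

kdowsqb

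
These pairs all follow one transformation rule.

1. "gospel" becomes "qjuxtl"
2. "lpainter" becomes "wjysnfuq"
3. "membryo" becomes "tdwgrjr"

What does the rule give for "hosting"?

What's happening: reverse the string, then shift every letter 5 places forward in the alphabet (wrapping around).
On "hosting": the first step gives "gnitsoh", and the second then gives "lsnyxtm".

lsnyxtm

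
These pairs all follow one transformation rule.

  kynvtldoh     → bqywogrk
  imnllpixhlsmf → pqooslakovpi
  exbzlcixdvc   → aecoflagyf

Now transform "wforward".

The rule is to delete the first character, then shift every letter 3 places forward in the alphabet (wrapping around).
On "wforward": the first step gives "forward", and the second then gives "iruzdug".

iruzdug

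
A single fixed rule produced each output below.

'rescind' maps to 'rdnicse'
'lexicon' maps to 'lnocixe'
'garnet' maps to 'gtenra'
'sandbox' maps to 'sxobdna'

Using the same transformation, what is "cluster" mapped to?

cretsul

The transformation: reverse the string, then move the last character to the front.
For "cluster", step one produces "retsulc"; step two turns that into "cretsul".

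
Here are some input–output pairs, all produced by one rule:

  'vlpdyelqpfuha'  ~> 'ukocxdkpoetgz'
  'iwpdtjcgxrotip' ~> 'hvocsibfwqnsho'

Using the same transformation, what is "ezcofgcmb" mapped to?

dybnefbla

The rule is to shift every letter 1 place backward in the alphabet (wrapping around).
"ezcofgcmb" → "dybnefbla".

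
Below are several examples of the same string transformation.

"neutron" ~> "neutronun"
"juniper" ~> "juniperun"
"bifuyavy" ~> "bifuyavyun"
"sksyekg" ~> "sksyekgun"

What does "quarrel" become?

The pattern: append "un".
So "quarrel" becomes "quarrelun".

quarrelun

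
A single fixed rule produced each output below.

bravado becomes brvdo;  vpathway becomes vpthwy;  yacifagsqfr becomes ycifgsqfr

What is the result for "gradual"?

grdul

The transformation: remove every "a".
So "gradual" becomes "grdul".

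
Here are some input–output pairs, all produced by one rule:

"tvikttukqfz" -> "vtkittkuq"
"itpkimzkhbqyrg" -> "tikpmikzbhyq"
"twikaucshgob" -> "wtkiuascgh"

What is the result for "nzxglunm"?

What's happening: delete the last 2 characters, then swap each adjacent pair of characters (1↔2, 3↔4, ...).
For "nzxglunm", step one produces "nzxglu"; step two turns that into "zngxul".

zngxul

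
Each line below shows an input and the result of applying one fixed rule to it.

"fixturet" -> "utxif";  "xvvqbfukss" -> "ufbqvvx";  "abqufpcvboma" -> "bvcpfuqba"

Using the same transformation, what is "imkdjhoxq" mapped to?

The transformation: delete the last 3 characters, then reverse the string.
Applying both steps to "imkdjhoxq": "imkdjh", then "hjdkmi".

hjdkmi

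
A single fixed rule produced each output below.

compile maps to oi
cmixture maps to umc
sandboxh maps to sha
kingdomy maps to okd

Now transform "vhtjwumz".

wth

Each output is the input with this applied: sort the characters into reverse alphabetical order, then keep one character in every 3, starting at position 2 (positions 2nd, 5th, 8th, ...).
"vhtjwumz" → "wth".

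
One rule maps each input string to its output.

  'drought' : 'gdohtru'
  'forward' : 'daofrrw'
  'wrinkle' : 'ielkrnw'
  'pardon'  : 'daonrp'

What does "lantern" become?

eanlrnt

The rule is to sort the characters into alphabetical order, then swap each adjacent pair of characters (1↔2, 3↔4, ...).
On "lantern" that produces "eanlrnt".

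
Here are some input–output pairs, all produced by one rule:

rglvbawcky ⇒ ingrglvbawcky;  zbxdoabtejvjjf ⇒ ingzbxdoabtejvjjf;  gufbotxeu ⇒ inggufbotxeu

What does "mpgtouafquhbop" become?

ingmpgtouafquhbop

Rule — prepend "ing".
"mpgtouafquhbop" → "ingmpgtouafquhbop".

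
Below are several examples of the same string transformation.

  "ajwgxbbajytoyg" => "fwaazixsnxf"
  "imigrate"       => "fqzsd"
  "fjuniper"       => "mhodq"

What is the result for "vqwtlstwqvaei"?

skrsvpuzdh

The transformation: shift every letter 1 place backward in the alphabet (wrapping around), then delete the first 3 characters.
Starting from "vqwtlstwqvaei": after the first operation, "upvskrsvpuzdh"; after the second, "skrsvpuzdh".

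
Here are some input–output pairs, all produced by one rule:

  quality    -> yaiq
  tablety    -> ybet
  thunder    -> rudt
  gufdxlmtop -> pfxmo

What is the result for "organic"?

In each case the input is transformed by: swap the first and last characters, then keep every other character starting from the first (positions 1st, 3rd, 5th, ...).
Working it through for "organic": intermediate "crganio", final "cgno".
(Check on "gufdxlmtop": → "pufdxlmtog" → "pfxmo" ✓)

cgno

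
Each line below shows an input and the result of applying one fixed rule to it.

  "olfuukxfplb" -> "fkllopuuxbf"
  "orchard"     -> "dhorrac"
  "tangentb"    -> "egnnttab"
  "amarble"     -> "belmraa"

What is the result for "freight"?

ghirtef

The rule is to sort the characters into alphabetical order, then move the first 2 characters to the end (rotate left by 2).
Starting from "freight": after the first operation, "efghirt"; after the second, "ghirtef".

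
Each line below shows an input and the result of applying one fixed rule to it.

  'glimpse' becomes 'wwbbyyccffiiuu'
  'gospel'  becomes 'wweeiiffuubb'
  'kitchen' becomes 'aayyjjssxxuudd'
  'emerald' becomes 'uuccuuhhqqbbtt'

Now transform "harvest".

Looking at the pairs, the operation is to double every character, then shift every letter 10 places backward in the alphabet (wrapping around).
For "harvest", step one produces "hhaarrvveesstt"; step two turns that into "xxqqhhlluuiijj".

xxqqhhlluuiijj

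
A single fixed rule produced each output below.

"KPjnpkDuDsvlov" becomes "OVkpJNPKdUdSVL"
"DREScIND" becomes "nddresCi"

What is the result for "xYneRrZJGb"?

Each output is the input with this applied: flip the case of every letter, then move the last 2 characters to the front (rotate right by 2).
Working it through for "xYneRrZJGb": intermediate "XyNErRzjgB", final "gBXyNErRzj".

gBXyNErRzj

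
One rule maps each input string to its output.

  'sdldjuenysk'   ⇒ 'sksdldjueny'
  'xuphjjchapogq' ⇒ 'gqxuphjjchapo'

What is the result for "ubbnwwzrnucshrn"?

What's happening: move the last 2 characters to the front (rotate right by 2).
Doing the same to "ubbnwwzrnucshrn": "rnubbnwwzrnucsh".

rnubbnwwzrnucsh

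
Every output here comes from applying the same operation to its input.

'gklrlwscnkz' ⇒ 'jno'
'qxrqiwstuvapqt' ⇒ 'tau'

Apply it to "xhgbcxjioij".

akj

The transformation: shift every letter 3 places forward in the alphabet (wrapping around), then keep only the first 3 characters.
Starting from "xhgbcxjioij": after the first operation, "akjefamlrlm"; after the second, "akj".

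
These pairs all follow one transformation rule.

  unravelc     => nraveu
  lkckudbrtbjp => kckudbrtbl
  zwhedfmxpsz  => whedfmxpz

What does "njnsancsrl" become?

Looking at the pairs, the operation is to delete the last 2 characters, then move the first character to the end.
On "njnsancsrl" that produces "jnsancsn".

jnsancsn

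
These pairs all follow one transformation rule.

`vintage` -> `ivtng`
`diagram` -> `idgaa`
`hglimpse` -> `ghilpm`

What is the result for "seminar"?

esima

The pattern: swap each adjacent pair of characters (1↔2, 3↔4, ...), then delete the last 2 characters.
"seminar" → "esima".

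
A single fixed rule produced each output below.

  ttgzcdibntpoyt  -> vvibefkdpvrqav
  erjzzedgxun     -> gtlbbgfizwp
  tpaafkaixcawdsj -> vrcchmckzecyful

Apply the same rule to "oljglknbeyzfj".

The pattern: shift every letter 2 places forward in the alphabet (wrapping around).
Applying that to "oljglknbeyzfj" gives "qnlinmpdgabhl".

qnlinmpdgabhl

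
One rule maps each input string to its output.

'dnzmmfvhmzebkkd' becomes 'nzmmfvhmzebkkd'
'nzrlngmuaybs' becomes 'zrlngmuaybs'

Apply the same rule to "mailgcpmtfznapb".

ailgcpmtfznapb

The pattern: delete the first character.
Applying that to "mailgcpmtfznapb" gives "ailgcpmtfznapb".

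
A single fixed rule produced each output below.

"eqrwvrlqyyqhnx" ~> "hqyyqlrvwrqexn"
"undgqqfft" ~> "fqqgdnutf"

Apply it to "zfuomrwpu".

The pattern: move the last 2 characters to the front (rotate right by 2), then reverse the string.
On "zfuomrwpu": the first step gives "puzfuomrw", and the second then gives "wrmoufzup".

wrmoufzup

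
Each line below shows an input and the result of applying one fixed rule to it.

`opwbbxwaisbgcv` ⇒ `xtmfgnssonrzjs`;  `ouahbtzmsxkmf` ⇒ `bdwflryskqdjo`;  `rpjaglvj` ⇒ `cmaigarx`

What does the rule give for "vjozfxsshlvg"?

cmxmafqwojjy

What's happening: shift every letter 9 places backward in the alphabet (wrapping around), then move the last 3 characters to the front (rotate right by 3).
For "vjozfxsshlvg", step one produces "mafqwojjycmx"; step two turns that into "cmxmafqwojjy".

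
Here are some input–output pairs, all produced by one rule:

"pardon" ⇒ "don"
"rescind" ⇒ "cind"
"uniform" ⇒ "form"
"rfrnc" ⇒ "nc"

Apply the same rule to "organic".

anic

Rule — delete the first 3 characters.
So "organic" becomes "anic".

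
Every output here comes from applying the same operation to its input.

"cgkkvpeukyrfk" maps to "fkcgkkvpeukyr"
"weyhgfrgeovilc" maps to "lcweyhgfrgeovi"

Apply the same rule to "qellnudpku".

Rule — move the last 2 characters to the front (rotate right by 2).
So "qellnudpku" becomes "kuqellnudp".

kuqellnudp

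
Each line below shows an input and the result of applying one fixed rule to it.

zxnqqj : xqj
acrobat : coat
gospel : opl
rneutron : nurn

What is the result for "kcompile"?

The rule is to swap each adjacent pair of characters (1↔2, 3↔4, ...), then keep every other character starting from the first (positions 1st, 3rd, 5th, ...).
"kcompile" → "ckmoipel" → "cmie".
(Check on "zxnqqj": → "xzqnjq" → "xqj" ✓)

cmie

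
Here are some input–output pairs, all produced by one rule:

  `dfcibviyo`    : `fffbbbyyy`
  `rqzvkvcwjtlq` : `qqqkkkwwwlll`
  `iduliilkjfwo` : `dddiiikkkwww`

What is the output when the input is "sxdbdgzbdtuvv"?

The rule is to keep one character in every 3, starting at position 2 (positions 2nd, 5th, 8th, ...), then repeat every character 3 times.
For "sxdbdgzbdtuvv", step one produces "xdbu"; step two turns that into "xxxdddbbbuuu".

xxxdddbbbuuu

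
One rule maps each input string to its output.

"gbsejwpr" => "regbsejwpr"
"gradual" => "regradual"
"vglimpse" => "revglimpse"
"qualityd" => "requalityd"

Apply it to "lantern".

relantern

The rule is to prepend "re".
Doing the same to "lantern": "relantern".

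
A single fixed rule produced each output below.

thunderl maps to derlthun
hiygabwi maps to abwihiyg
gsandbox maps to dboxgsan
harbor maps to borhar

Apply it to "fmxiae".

What's happening: swap the front and back halves of the string.
Applying that to "fmxiae" gives "iaefmx".

iaefmx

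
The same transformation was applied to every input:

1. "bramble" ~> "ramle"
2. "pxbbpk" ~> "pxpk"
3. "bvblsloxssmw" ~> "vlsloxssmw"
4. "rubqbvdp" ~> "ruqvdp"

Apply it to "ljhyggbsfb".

ljhyggsf

What's happening: remove every "b".
"ljhyggbsfb" → "ljhyggsf".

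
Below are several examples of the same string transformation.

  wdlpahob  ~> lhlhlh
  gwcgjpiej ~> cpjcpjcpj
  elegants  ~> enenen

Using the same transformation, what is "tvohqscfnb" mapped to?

osnosnosn

What's happening: keep one character in every 3, starting at position 3 (positions 3rd, 6th, 9th, ...), then write the whole string 3 times in a row.
Working it through for "tvohqscfnb": intermediate "osn", final "osnosnosn".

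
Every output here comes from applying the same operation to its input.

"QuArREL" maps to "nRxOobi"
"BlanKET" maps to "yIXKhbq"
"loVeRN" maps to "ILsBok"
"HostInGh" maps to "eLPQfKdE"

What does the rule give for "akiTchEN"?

In each case the input is transformed by: flip the case of every letter, then shift every letter 3 places backward in the alphabet (wrapping around).
For "akiTchEN", step one produces "AKItCHen"; step two turns that into "XHFqZEbk".

XHFqZEbk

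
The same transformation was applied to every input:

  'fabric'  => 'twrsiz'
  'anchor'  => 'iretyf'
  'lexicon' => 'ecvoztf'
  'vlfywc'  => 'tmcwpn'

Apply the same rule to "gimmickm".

dxzddztb

The transformation: move the last character to the front, then shift every letter 9 places backward in the alphabet (wrapping around).
For "gimmickm", step one produces "mgimmick"; step two turns that into "dxzddztb".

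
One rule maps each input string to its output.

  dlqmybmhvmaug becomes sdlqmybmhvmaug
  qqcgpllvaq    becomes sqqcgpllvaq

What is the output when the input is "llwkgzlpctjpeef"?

The pattern: prepend "s".
For "llwkgzlpctjpeef" the result is "sllwkgzlpctjpeef".

sllwkgzlpctjpeef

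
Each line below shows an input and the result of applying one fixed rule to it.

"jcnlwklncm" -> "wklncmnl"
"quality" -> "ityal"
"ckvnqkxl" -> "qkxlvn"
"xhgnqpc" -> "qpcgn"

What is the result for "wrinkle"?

klein

The pattern: delete the first 2 characters, then move the first 2 characters to the end (rotate left by 2).
For "wrinkle" the result is "klein".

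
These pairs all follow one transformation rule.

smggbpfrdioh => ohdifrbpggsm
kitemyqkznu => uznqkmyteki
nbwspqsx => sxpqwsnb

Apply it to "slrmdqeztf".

The pattern: swap each adjacent pair of characters (1↔2, 3↔4, ...), then reverse the string.
On "slrmdqeztf": the first step gives "lsmrqdzeft", and the second then gives "tfezdqrmsl".

tfezdqrmsl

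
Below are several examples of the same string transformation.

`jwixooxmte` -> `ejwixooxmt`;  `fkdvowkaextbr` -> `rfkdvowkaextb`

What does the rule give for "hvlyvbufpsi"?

The rule is to move the last character to the front.
For "hvlyvbufpsi" the result is "ihvlyvbufps".

ihvlyvbufps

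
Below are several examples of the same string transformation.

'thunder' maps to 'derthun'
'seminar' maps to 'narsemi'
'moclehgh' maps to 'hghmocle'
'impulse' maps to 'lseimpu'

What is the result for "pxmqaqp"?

The rule is to move the last 3 characters to the front (rotate right by 3).
For "pxmqaqp" the result is "aqppxmq".

aqppxmq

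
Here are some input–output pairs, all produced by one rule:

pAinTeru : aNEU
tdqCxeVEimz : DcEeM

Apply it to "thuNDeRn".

Each output is the input with this applied: flip the case of every letter, then keep every other character starting from the second (positions 2nd, 4th, 6th, ...).
"thuNDeRn" → "THUndErN" → "HnEN".

HnEN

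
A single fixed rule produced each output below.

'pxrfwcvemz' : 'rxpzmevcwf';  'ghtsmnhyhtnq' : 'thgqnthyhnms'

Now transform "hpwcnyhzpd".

In each case the input is transformed by: reverse the string, then move the last 3 characters to the front (rotate right by 3).
On "hpwcnyhzpd": the first step gives "dpzhyncwph", and the second then gives "wphdpzhync".

wphdpzhync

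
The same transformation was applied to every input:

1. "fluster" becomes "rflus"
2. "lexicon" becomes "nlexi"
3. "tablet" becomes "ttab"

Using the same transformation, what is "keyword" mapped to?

dkeyw

What's happening: move the last character to the front, then delete the last 2 characters.
Starting from "keyword": after the first operation, "dkeywor"; after the second, "dkeyw".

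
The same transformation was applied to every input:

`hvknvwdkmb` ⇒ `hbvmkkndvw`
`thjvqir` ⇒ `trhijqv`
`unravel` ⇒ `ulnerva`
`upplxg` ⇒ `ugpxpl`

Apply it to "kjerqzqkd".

kdjkeqrzq

The rule is to take characters alternately from the front and the back (1st, last, 2nd, 2nd-last, ...).
Applying that to "kjerqzqkd" gives "kdjkeqrzq".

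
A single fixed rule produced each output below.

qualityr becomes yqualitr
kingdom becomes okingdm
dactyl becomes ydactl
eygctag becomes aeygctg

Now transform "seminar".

aseminr

In each case the input is transformed by: move the last character to the front, then swap the first and last characters.
Starting from "seminar": after the first operation, "rsemina"; after the second, "aseminr".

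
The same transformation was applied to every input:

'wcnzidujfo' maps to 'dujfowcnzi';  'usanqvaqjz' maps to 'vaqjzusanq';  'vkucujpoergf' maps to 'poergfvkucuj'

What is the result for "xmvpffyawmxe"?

The transformation: swap the front and back halves of the string.
On "xmvpffyawmxe" that produces "yawmxexmvpff".

yawmxexmvpff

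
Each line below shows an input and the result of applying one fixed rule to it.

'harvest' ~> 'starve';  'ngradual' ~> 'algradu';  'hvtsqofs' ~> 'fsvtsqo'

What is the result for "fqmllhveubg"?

bgqmllhveu

What's happening: delete the first character, then move the last 2 characters to the front (rotate right by 2).
"fqmllhveubg" → "qmllhveubg" → "bgqmllhveu".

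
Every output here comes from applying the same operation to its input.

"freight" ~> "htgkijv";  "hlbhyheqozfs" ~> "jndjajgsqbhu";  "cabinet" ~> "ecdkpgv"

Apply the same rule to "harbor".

The pattern: shift every letter 2 places forward in the alphabet (wrapping around).
On "harbor" that produces "jctdqt".

jctdqt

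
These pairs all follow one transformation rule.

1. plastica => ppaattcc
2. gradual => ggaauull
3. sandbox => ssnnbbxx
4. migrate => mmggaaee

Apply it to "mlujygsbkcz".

What's happening: keep every other character starting from the first (positions 1st, 3rd, 5th, ...), then double every character.
Applying both steps to "mlujygsbkcz": "muyskz", then "mmuuyysskkzz".

mmuuyysskkzz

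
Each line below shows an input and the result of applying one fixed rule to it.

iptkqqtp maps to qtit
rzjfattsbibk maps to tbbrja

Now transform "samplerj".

Rule — swap the front and back halves of the string, then keep every other character starting from the first (positions 1st, 3rd, 5th, ...).
Applying both steps to "samplerj": "lerjsamp", then "lrsm".

lrsm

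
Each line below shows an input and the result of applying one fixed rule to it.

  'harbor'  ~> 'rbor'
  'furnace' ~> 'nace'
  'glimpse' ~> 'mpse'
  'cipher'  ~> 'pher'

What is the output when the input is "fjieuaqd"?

The transformation: keep only the last 4 characters.
Doing the same to "fjieuaqd": "uaqd".

uaqd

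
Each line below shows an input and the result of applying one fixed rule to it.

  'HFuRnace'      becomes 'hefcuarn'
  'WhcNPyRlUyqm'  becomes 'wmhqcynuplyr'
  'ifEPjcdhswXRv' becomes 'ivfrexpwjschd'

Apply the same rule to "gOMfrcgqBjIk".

gkoimjfbrqcg

What's happening: take characters alternately from the front and the back (1st, last, 2nd, 2nd-last, ...), then convert every letter to lowercase.
"gOMfrcgqBjIk" → "gkOIMjfBrqcg" → "gkoimjfbrqcg".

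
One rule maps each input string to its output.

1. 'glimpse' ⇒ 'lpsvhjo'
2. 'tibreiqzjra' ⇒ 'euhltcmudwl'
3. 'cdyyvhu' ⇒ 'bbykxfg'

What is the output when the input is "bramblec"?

Each output is the input with this applied: shift every letter 3 places forward in the alphabet (wrapping around), then move the first 2 characters to the end (rotate left by 2).
Starting from "bramblec": after the first operation, "eudpeohf"; after the second, "dpeohfeu".
(Check on "tibreiqzjra": → "wleuhltcmud" → "euhltcmudwl" ✓)

dpeohfeu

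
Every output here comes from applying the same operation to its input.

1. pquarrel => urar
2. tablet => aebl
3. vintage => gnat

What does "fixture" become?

Looking at the pairs, the operation is to take characters alternately from the front and the back (1st, last, 2nd, 2nd-last, ...), then keep only the last 4 characters.
Working it through for "fixture": intermediate "feirxut", final "rxut".

rxut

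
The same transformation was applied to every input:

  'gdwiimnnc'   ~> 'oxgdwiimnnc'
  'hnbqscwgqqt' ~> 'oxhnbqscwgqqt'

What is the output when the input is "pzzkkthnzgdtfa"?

oxpzzkkthnzgdtfa

Rule — prepend "ox".
Applying that to "pzzkkthnzgdtfa" gives "oxpzzkkthnzgdtfa".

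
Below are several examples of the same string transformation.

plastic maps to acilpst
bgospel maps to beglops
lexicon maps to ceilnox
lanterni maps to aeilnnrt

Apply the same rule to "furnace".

In each case the input is transformed by: sort the characters into alphabetical order.
Doing the same to "furnace": "acefnru".

acefnru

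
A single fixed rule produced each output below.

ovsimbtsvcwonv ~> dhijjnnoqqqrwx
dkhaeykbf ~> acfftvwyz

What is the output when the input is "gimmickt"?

The transformation: shift every letter 5 places backward in the alphabet (wrapping around), then sort the characters into alphabetical order.
"gimmickt" → "bdhhdxfo" → "bddfhhox".

bddfhhox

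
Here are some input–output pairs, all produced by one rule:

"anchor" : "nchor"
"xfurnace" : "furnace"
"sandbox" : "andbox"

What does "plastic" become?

Each output is the input with this applied: delete the first character.
On "plastic" that produces "lastic".

lastic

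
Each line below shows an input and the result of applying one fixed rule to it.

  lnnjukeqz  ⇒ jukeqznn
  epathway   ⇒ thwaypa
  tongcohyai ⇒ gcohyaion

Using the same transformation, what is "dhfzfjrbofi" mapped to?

Rule — delete the first character, then move the first 2 characters to the end (rotate left by 2).
Starting from "dhfzfjrbofi": after the first operation, "hfzfjrbofi"; after the second, "zfjrbofihf".

zfjrbofihf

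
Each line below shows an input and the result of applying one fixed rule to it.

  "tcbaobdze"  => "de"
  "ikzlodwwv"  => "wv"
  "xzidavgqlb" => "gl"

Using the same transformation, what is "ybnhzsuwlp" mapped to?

Rule — keep every other character starting from the first (positions 1st, 3rd, 5th, ...), then delete the first 3 characters.
On "ybnhzsuwlp": the first step gives "ynzul", and the second then gives "ul".

ul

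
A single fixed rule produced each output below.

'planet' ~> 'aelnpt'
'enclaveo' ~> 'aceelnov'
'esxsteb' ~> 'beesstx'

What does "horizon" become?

Rule — sort the characters into alphabetical order.
On "horizon" that produces "hinoorz".

hinoorz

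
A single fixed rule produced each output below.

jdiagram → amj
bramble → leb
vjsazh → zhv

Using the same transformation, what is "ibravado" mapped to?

Each output is the input with this applied: move the last 2 characters to the front (rotate right by 2), then keep only the first 3 characters.
Starting from "ibravado": after the first operation, "doibrava"; after the second, "doi".
(Check on "jdiagram": → "amjdiagr" → "amj" ✓)

doi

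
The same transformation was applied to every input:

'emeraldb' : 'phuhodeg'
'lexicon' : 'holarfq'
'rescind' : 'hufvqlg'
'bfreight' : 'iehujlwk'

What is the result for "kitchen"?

Looking at the pairs, the operation is to swap each adjacent pair of characters (1↔2, 3↔4, ...), then shift every letter 3 places forward in the alphabet (wrapping around).
Applying both steps to "kitchen": "ikctehn", then "lnfwhkq".

lnfwhkq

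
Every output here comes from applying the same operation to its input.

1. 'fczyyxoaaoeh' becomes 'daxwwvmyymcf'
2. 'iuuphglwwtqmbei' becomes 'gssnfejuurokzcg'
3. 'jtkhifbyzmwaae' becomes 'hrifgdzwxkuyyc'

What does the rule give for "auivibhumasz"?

ysgtgzfskyqx

Rule — shift every letter 2 places backward in the alphabet (wrapping around).
"auivibhumasz" → "ysgtgzfskyqx".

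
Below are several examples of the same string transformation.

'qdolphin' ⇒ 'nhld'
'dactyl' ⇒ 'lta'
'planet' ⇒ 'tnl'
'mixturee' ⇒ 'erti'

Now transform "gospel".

Looking at the pairs, the operation is to keep every other character starting from the second (positions 2nd, 4th, 6th, ...), then reverse the string.
Applying both steps to "gospel": "opl", then "lpo".

lpo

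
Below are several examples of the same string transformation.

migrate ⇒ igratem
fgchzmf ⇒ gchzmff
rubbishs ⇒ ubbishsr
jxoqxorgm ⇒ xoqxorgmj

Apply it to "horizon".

orizonh

In each case the input is transformed by: move the first character to the end.
"horizon" → "orizonh".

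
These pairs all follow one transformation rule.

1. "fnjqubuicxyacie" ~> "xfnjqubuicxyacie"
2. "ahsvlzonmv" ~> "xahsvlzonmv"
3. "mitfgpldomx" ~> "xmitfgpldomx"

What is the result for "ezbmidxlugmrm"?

Rule — prepend "x".
On "ezbmidxlugmrm" that produces "xezbmidxlugmrm".

xezbmidxlugmrm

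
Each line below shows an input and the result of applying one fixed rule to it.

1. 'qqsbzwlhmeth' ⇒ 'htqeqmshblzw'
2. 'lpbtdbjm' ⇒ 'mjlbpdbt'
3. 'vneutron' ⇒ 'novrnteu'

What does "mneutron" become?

nomrnteu

In each case the input is transformed by: move the last character to the front, then take characters alternately from the front and the back (1st, last, 2nd, 2nd-last, ...).
Applying both steps to "mneutron": "nmneutro", then "nomrnteu".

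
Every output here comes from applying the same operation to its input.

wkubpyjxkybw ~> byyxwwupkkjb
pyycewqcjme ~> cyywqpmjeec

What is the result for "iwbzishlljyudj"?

bzywuslljjiihd

The pattern: sort the characters into reverse alphabetical order, then move the last character to the front.
For "iwbzishlljyudj", step one produces "zywuslljjiihdb"; step two turns that into "bzywuslljjiihd".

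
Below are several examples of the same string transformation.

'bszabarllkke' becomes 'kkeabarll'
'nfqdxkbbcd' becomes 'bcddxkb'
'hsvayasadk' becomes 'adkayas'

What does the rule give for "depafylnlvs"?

Each output is the input with this applied: delete the first 3 characters, then move the last 3 characters to the front (rotate right by 3).
For "depafylnlvs", step one produces "afylnlvs"; step two turns that into "lvsafyln".
(Check on "bszabarllkke": → "abarllkke" → "kkeabarll" ✓)

lvsafyln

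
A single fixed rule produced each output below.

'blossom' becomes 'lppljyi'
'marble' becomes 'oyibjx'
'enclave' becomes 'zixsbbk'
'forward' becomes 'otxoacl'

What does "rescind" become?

The rule is to shift every letter 3 places backward in the alphabet (wrapping around), then move the first 2 characters to the end (rotate left by 2).
For "rescind", step one produces "obpzfka"; step two turns that into "pzfkaob".

pzfkaob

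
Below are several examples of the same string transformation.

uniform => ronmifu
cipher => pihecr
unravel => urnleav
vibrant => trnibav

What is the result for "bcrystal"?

Each output is the input with this applied: sort the characters into reverse alphabetical order, then move the first character to the end.
Applying that to "bcrystal" gives "tsrlcbay".

tsrlcbay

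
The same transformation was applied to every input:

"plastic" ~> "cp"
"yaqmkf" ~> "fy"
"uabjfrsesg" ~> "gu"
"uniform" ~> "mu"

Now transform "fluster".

In each case the input is transformed by: move the first character to the end, then keep only the last 2 characters.
Starting from "fluster": after the first operation, "lusterf"; after the second, "rf".

rf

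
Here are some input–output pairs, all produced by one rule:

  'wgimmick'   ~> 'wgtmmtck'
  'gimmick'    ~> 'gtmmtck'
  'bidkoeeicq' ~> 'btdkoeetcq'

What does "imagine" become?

In each case the input is transformed by: replace every "i" with "t".
So "imagine" becomes "tmagtne".

tmagtne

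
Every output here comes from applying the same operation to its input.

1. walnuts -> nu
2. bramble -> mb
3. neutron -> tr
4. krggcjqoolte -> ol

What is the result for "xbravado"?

va

What's happening: move the last 2 characters to the front (rotate right by 2), then keep only the last 2 characters.
For "xbravado" the result is "va".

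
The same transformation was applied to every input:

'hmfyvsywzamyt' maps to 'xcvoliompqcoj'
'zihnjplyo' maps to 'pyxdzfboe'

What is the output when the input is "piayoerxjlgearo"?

fyqoeuhnzbwuqhe

In each case the input is transformed by: shift every letter 10 places backward in the alphabet (wrapping around).
Doing the same to "piayoerxjlgearo": "fyqoeuhnzbwuqhe".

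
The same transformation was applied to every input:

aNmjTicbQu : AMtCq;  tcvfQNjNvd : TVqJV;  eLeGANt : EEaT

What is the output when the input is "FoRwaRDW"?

Rule — flip the case of every letter, then keep every other character starting from the first (positions 1st, 3rd, 5th, ...).
For "FoRwaRDW" the result is "frAd".

frAd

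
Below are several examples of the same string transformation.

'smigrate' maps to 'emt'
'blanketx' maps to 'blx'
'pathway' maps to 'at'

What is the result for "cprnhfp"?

The transformation: sort the characters into alphabetical order, then keep one character in every 3, starting at position 2 (positions 2nd, 5th, 8th, ...).
Applying both steps to "cprnhfp": "cfhnppr", then "fp".
(Check on "pathway": → "aahptwy" → "at" ✓)

fp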